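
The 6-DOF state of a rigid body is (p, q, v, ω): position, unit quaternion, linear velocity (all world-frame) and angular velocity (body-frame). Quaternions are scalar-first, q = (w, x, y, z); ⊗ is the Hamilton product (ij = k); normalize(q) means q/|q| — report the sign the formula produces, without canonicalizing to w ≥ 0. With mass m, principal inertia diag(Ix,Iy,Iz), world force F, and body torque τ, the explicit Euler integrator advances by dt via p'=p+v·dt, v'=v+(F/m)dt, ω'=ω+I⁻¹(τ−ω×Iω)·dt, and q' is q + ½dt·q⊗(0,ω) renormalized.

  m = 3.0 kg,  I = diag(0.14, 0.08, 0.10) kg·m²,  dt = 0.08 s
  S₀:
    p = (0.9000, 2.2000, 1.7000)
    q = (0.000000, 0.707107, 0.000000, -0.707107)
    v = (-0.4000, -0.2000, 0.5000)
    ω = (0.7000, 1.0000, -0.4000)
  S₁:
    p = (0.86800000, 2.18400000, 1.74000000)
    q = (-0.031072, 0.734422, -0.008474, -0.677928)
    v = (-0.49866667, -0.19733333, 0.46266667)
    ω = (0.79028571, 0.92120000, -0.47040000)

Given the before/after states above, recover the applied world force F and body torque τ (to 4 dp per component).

velocity change Δv = (-0.09866667, 0.00266667, -0.03733333)
applied force F = (-3.7000, 0.1000, -1.4000)
rate change Δω = (0.09028571, -0.07880000, -0.07040000)
precession coupling = (-0.0080, -0.0112, -0.0420)
τ = I·(Δω/dt) + ω₀×(Iω₀) = (0.1500, -0.0900, -0.1300)

F = (-3.7000, 0.1000, -1.4000)
τ = (0.1500, -0.0900, -0.1300)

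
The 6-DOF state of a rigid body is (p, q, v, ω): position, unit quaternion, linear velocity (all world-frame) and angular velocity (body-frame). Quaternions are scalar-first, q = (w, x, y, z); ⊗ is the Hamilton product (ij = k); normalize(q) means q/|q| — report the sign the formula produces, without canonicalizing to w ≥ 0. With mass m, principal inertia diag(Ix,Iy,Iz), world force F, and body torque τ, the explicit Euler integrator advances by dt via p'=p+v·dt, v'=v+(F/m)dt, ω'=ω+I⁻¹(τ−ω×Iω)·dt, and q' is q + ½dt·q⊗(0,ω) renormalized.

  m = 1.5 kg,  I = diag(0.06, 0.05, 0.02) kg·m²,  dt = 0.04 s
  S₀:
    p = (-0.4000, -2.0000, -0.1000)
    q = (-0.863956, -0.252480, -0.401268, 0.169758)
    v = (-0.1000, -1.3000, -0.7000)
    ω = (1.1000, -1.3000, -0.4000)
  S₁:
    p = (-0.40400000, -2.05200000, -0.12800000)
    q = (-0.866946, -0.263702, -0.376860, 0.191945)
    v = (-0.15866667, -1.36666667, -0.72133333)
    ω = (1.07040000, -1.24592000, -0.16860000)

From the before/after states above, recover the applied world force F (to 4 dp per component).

F = (-2.2000, -2.5000, -0.8000)

v₁ − v₀ = (-0.05866667, -0.06666667, -0.02133333)
F = m·Δv/dt = (-2.2000, -2.5000, -0.8000)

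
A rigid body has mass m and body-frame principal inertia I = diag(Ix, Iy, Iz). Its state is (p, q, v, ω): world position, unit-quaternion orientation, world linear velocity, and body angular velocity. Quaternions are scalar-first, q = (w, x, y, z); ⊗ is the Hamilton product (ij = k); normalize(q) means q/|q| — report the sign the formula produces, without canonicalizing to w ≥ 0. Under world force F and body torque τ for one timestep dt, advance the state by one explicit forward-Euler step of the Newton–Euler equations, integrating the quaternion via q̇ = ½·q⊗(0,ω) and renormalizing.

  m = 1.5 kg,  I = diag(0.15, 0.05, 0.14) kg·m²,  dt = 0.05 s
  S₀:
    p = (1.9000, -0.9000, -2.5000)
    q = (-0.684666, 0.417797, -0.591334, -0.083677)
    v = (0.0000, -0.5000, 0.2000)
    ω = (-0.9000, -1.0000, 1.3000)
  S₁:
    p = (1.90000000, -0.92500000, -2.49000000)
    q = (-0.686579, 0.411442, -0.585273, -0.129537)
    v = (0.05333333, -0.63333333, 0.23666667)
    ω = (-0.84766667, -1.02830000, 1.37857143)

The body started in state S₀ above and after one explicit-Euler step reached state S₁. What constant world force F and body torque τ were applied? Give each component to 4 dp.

velocity change Δv = (0.05333333, -0.13333333, 0.03666667)
applied force F = (1.6000, -4.0000, 1.1000)
Δω = ω₁−ω₀ = (0.05233333, -0.02830000, 0.07857143)
τ = I·(Δω/dt) + ω₀×(Iω₀) = (0.0400, -0.0400, 0.1300)

F = (1.6000, -4.0000, 1.1000)
τ = (0.0400, -0.0400, 0.1300)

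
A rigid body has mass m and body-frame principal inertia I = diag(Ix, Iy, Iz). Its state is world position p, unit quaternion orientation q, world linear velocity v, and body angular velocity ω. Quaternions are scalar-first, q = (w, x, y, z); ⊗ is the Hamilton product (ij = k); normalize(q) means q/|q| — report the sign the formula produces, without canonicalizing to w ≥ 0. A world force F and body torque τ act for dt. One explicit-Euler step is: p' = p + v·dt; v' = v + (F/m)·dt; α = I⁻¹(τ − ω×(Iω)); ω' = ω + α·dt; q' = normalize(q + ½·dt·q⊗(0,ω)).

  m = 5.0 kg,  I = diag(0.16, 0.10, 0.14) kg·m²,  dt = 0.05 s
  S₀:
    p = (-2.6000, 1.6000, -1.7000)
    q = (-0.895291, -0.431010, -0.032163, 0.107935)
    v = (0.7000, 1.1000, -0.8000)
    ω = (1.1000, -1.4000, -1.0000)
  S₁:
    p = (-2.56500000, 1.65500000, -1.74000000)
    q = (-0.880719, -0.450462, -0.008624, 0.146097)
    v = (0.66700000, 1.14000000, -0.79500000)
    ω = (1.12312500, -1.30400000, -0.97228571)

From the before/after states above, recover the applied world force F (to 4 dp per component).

v₁ − v₀ = (-0.03300000, 0.04000000, 0.00500000)
F = m·Δv/dt = (-3.3000, 4.0000, 0.5000)

F = (-3.3000, 4.0000, 0.5000)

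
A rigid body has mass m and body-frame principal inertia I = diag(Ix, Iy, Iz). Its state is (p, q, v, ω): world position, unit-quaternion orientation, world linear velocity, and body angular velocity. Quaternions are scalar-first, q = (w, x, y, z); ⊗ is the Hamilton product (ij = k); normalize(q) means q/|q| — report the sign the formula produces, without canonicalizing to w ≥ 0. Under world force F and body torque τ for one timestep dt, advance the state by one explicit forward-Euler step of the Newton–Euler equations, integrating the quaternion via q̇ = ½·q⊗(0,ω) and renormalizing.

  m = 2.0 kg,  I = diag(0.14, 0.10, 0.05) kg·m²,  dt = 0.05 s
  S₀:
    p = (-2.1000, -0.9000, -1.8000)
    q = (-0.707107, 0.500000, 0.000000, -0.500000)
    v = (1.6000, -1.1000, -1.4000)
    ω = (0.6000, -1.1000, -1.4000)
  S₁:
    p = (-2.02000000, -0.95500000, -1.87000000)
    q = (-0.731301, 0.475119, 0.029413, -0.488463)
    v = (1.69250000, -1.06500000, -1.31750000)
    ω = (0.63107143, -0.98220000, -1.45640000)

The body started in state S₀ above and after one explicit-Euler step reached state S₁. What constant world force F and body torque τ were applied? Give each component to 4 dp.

v₁ − v₀ = (0.09250000, 0.03500000, 0.08250000)
applied force F = (3.7000, 1.4000, 3.3000)
ω₁ − ω₀ = (0.03107143, 0.11780000, -0.05640000)
applied torque τ = (0.0100, 0.1600, -0.0300)

F = (3.7000, 1.4000, 3.3000)
τ = (0.0100, 0.1600, -0.0300)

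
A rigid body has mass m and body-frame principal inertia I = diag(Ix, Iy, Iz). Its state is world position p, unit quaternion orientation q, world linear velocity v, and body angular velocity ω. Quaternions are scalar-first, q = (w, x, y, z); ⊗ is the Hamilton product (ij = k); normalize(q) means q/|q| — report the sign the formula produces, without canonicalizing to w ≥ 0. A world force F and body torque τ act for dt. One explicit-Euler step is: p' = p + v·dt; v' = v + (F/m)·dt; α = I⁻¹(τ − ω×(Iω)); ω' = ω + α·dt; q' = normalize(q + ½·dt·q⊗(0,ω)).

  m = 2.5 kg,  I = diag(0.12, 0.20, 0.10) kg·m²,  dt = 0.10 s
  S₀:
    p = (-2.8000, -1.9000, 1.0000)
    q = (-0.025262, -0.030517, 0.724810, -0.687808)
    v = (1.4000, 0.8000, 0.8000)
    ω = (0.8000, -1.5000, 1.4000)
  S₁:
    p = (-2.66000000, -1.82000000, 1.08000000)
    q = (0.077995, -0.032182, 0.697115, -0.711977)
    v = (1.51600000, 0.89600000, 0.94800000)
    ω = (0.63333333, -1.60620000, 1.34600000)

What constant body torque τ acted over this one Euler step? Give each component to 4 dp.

Δω = ω₁−ω₀ = (-0.16666667, -0.10620000, -0.05400000)
gyro term ω₀×Iω₀ = (0.2100, 0.0224, -0.0960)
I·α + gyro = (0.0100, -0.1900, -0.1500)

τ = (0.0100, -0.1900, -0.1500)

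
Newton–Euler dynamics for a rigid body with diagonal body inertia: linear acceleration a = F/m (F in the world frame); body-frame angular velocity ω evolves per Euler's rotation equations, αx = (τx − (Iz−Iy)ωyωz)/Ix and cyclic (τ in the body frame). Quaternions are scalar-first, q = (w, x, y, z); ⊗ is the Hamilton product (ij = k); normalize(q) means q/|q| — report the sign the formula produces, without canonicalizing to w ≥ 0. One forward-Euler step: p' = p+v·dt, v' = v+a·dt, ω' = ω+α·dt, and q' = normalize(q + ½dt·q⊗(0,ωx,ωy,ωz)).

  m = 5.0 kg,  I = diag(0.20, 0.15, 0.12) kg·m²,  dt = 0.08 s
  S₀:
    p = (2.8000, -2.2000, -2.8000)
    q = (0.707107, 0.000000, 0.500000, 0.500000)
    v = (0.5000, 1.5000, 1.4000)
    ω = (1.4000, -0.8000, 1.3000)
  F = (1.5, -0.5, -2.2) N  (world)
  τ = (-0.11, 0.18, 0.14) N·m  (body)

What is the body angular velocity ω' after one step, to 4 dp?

ω' = (1.3435, -0.7817, 1.3560)

gyro term ω×Iω = (0.0312, 0.1456, 0.0560)
(τ − ω×Iω)/I = (-0.7060, 0.2293, 0.7000)
ω + α·dt = (1.3435, -0.7817, 1.3560)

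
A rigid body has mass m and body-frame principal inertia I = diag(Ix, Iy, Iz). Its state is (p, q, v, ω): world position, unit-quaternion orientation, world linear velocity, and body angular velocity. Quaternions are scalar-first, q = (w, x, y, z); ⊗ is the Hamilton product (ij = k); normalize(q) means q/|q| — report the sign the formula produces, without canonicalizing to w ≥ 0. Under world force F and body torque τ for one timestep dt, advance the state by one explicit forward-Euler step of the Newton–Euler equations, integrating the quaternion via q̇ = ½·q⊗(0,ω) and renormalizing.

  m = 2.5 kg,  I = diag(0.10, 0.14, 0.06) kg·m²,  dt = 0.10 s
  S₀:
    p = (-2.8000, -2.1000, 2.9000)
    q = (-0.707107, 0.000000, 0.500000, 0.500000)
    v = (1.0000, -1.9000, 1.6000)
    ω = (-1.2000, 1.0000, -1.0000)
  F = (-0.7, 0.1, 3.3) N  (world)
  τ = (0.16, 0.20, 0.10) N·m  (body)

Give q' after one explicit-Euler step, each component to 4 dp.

q' = (-0.7041, -0.0075, 0.4328, 0.5629)

q⊗(0,ω) = (0.0000000, -0.1514716, -1.3071070, 1.3071070)
updated quaternion q' = (-0.7041, -0.0075, 0.4328, 0.5629)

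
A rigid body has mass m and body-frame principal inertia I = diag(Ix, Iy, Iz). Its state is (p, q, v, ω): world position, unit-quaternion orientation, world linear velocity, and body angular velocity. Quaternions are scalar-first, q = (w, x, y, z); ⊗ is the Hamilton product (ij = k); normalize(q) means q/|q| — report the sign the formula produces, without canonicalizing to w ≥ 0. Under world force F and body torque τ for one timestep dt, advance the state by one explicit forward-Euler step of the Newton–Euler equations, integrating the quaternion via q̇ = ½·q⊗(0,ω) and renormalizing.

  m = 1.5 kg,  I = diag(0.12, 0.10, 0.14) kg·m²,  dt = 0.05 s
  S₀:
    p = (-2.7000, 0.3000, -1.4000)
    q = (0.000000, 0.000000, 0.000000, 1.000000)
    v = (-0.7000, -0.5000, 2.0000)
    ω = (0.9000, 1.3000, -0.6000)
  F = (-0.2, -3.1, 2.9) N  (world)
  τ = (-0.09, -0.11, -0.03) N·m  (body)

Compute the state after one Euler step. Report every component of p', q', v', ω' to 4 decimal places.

gyro term ω×Iω = (-0.0312, 0.0108, -0.0234)
angular accel α = (-0.4900, -1.2080, -0.0471)
ω' = ω + α·dt = (0.8755, 1.2396, -0.6024)
q⊗(0,ω) = (0.6000000, -1.3000000, 0.9000000, 0.0000000)
updated quaternion q' = (0.0150, -0.0325, 0.0225, 0.9991)
a = F/m = (-0.1333, -2.0667, 1.9333)
p + v·dt = (-2.7350, 0.2750, -1.3000)
v' = v + a·dt = (-0.7067, -0.6033, 2.0967)

p' = (-2.7350, 0.2750, -1.3000)
q' = (0.0150, -0.0325, 0.0225, 0.9991)
v' = (-0.7067, -0.6033, 2.0967)
ω' = (0.8755, 1.2396, -0.6024)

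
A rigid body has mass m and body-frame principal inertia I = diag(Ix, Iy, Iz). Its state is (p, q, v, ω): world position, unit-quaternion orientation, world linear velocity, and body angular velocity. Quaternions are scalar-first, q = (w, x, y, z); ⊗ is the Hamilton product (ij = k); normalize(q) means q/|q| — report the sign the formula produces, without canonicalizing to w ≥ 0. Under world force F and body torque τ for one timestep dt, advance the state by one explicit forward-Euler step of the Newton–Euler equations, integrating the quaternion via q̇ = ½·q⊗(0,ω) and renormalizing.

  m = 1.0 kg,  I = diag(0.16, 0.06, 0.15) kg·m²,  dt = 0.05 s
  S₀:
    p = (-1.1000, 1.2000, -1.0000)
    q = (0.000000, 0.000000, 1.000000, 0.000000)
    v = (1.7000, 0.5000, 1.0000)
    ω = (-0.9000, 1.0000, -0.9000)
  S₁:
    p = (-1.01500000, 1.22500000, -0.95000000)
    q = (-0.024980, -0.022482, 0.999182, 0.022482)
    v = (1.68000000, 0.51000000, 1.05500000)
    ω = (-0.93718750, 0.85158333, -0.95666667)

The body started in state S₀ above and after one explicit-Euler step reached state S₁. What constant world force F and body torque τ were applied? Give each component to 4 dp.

F = (-0.4000, 0.2000, 1.1000)
τ = (-0.2000, -0.1700, -0.0800)

ω₁ − ω₀ = (-0.03718750, -0.14841667, -0.05666667)
ω₀×(Iω₀) = (-0.0810, 0.0081, 0.0900)
τ = I·(Δω/dt) + ω₀×(Iω₀) = (-0.2000, -0.1700, -0.0800)
Δv = v₁−v₀ = (-0.02000000, 0.01000000, 0.05500000)
applied force F = (-0.4000, 0.2000, 1.1000)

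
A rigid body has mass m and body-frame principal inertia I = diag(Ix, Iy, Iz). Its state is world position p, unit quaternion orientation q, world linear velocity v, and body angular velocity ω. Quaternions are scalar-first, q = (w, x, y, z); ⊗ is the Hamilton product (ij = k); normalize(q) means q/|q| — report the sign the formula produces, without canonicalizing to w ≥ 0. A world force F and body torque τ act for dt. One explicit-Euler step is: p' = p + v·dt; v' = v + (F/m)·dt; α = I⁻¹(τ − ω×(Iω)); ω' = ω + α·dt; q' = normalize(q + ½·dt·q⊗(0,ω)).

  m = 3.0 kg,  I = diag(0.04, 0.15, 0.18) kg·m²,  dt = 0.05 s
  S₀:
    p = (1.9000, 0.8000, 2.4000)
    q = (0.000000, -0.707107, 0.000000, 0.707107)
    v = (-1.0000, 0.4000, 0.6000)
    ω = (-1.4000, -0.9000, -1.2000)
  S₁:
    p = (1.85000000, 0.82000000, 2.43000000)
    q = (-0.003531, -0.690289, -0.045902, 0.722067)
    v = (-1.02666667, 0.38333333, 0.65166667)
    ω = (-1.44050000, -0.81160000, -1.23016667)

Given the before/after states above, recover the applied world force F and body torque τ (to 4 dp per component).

F = (-1.6000, -1.0000, 3.1000)
τ = (0.0000, 0.0300, 0.0300)

v₁ − v₀ = (-0.02666667, -0.01666667, 0.05166667)
m·(v₁−v₀)/dt = (-1.6000, -1.0000, 3.1000)
ω₁ − ω₀ = (-0.04050000, 0.08840000, -0.03016667)
gyro term ω₀×Iω₀ = (0.0324, -0.2352, 0.1386)
τ = I·(Δω/dt) + ω₀×(Iω₀) = (0.0000, 0.0300, 0.0300)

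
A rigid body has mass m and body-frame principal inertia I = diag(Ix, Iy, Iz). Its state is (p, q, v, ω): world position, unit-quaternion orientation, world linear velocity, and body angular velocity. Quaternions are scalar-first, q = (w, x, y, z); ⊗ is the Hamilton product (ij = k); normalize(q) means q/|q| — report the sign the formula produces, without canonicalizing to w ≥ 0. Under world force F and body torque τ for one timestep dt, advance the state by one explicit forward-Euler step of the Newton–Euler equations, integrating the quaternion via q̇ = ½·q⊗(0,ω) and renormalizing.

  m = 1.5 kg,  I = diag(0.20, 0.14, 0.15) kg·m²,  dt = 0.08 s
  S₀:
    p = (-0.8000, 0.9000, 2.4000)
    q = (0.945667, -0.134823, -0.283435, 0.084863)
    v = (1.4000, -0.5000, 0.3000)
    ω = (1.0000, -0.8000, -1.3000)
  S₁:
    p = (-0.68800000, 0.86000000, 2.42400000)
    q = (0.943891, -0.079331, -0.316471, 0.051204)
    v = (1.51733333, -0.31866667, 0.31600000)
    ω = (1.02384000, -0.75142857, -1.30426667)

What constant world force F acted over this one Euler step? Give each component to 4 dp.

F = (2.2000, 3.4000, 0.3000)

velocity change Δv = (0.11733333, 0.18133333, 0.01600000)
F = m·Δv/dt = (2.2000, 3.4000, 0.3000)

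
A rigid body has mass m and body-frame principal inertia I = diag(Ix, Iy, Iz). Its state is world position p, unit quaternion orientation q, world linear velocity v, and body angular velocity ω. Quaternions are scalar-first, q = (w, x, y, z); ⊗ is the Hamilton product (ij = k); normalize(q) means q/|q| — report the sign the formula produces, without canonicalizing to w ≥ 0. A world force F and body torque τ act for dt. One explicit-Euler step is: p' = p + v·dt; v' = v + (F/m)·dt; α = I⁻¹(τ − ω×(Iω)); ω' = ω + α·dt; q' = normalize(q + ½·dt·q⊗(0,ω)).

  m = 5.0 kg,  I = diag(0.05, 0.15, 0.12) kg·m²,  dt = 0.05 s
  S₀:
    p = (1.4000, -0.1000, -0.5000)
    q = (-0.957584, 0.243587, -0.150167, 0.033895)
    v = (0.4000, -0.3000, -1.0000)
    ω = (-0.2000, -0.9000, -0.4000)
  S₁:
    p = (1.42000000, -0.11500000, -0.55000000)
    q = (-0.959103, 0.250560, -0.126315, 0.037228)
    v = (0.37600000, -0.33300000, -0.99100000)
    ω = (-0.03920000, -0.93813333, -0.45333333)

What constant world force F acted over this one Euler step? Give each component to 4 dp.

F = (-2.4000, -3.3000, 0.9000)

Δv = v₁−v₀ = (-0.02400000, -0.03300000, 0.00900000)
m·(v₁−v₀)/dt = (-2.4000, -3.3000, 0.9000)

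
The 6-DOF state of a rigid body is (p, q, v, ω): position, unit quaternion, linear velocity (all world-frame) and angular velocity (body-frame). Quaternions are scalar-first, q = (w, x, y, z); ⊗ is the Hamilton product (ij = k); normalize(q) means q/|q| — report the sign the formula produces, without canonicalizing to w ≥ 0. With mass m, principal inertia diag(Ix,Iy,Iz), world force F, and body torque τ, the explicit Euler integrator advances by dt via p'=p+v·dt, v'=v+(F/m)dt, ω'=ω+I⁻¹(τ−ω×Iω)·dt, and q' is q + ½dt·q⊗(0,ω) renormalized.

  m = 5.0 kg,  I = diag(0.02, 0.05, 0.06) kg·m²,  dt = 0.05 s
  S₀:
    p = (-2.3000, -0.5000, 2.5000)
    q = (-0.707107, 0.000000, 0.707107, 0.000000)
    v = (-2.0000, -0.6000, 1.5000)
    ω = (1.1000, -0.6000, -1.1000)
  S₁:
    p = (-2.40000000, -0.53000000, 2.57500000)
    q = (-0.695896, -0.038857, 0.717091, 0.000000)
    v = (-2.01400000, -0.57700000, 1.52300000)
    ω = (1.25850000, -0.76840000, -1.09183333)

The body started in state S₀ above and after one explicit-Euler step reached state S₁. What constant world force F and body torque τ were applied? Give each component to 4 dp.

F = (-1.4000, 2.3000, 2.3000)
τ = (0.0700, -0.1200, -0.0100)

velocity change Δv = (-0.01400000, 0.02300000, 0.02300000)
m·(v₁−v₀)/dt = (-1.4000, 2.3000, 2.3000)
rate change Δω = (0.15850000, -0.16840000, 0.00816667)
gyro term ω₀×Iω₀ = (0.0066, 0.0484, -0.0198)
I·α + gyro = (0.0700, -0.1200, -0.0100)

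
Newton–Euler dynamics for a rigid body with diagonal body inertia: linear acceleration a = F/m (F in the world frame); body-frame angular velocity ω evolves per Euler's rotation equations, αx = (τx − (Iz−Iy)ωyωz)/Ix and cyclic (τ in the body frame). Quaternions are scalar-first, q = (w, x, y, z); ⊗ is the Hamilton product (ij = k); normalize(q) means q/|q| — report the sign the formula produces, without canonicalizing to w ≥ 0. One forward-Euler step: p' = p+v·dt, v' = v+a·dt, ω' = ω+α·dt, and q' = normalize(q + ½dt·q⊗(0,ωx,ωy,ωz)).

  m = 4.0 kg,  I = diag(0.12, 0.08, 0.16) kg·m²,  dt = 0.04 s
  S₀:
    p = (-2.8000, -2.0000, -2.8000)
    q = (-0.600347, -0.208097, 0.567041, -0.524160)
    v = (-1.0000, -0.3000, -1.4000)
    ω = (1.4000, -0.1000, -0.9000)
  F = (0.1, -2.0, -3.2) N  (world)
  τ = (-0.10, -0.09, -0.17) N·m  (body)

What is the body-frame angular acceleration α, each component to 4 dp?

gyro term ω×Iω = (0.0072, 0.0504, 0.0056)
α = I⁻¹(τ − ω×Iω) = (-0.8933, -1.7550, -1.0975)

α = (-0.8933, -1.7550, -1.0975)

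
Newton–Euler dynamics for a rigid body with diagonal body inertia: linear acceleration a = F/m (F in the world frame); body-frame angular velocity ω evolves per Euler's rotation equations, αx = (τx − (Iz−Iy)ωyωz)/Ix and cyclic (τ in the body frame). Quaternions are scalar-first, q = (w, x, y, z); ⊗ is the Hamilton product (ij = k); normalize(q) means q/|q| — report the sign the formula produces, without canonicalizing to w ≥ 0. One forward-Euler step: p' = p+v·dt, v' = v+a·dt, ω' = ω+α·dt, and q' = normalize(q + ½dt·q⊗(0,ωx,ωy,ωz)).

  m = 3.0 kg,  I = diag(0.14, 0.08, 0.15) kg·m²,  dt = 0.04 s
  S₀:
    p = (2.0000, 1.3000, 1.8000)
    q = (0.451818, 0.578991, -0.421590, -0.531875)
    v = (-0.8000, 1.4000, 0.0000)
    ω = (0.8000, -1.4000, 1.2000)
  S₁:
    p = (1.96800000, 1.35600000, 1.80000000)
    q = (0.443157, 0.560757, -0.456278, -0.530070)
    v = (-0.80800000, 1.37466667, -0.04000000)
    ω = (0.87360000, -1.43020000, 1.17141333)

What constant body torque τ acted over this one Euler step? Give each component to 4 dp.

τ = (0.1400, -0.0700, -0.0400)

rate change Δω = (0.07360000, -0.03020000, -0.02858667)
gyro term ω₀×Iω₀ = (-0.1176, -0.0096, 0.0672)
applied torque τ = (0.1400, -0.0700, -0.0400)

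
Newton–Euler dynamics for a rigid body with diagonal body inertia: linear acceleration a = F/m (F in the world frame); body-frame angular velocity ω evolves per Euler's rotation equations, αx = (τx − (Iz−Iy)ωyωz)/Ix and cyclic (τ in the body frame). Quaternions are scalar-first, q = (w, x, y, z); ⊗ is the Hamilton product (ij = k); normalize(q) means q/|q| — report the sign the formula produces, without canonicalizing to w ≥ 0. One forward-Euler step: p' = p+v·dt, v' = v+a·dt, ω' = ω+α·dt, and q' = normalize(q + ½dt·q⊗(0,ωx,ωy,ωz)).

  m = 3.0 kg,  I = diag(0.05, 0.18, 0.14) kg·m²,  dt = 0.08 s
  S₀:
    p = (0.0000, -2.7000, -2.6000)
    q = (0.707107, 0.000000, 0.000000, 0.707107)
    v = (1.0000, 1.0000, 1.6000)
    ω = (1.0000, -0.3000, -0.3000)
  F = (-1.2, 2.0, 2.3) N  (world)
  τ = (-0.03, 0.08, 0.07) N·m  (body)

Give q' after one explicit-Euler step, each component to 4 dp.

q' = (0.7149, 0.0367, 0.0198, 0.6980)

2q̇ = q⊗(0,ω) = (0.2121321, 0.9192391, 0.4949749, -0.2121321)
q' = normalize(q + ½dt·q⊗(0,ω)) = (0.7149, 0.0367, 0.0198, 0.6980)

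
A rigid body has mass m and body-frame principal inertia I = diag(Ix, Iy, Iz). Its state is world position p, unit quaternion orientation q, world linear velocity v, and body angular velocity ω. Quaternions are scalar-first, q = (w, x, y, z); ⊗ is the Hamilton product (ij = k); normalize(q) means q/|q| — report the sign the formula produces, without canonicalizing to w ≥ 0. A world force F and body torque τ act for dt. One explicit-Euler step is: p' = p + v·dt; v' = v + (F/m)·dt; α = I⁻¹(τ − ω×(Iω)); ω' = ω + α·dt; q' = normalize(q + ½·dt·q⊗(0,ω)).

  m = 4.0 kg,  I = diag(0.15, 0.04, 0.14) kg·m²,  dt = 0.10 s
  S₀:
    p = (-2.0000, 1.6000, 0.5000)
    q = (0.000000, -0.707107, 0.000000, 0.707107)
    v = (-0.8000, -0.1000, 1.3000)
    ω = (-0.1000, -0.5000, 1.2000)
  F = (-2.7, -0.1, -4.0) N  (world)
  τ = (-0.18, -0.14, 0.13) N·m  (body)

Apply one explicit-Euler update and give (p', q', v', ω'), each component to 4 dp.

p' = (-2.0800, 1.5900, 0.6300)
q' = (-0.0459, -0.6880, 0.0388, 0.7232)
v' = (-0.8675, -0.1025, 1.2000)
ω' = (-0.1800, -0.8470, 1.2968)

gyro term ω×Iω = (-0.0600, -0.0012, -0.0055)
(τ − ω×Iω)/I = (-0.8000, -3.4700, 0.9679)
ω + α·dt = (-0.1800, -0.8470, 1.2968)
Hamilton product q⊗(0,ω) = (-0.9192391, 0.3535535, 0.7778177, 0.3535535)
updated quaternion q' = (-0.0459, -0.6880, 0.0388, 0.7232)
a = (-0.6750, -0.0250, -1.0000)
new position p' = (-2.0800, 1.5900, 0.6300)
v + (F/m)dt = (-0.8675, -0.1025, 1.2000)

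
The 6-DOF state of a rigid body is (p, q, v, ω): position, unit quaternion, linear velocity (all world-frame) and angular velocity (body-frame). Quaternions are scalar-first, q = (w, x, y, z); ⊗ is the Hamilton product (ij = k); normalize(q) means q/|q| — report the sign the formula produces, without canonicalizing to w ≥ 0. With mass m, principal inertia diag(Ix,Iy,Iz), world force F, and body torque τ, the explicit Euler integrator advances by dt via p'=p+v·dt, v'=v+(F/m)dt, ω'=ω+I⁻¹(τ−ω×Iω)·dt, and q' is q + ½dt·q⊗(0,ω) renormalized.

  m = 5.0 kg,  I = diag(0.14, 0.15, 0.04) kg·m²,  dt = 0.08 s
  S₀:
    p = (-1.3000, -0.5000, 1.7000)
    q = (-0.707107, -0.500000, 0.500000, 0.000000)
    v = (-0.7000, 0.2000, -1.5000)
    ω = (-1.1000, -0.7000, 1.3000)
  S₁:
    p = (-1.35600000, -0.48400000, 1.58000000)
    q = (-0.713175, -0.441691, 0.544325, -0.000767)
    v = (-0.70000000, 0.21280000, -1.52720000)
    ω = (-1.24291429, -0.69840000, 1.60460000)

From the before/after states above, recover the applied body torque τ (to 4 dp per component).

ω₁ − ω₀ = (-0.14291429, 0.00160000, 0.30460000)
ω₀×(Iω₀) = (0.1001, -0.1430, 0.0077)
applied torque τ = (-0.1500, -0.1400, 0.1600)

τ = (-0.1500, -0.1400, 0.1600)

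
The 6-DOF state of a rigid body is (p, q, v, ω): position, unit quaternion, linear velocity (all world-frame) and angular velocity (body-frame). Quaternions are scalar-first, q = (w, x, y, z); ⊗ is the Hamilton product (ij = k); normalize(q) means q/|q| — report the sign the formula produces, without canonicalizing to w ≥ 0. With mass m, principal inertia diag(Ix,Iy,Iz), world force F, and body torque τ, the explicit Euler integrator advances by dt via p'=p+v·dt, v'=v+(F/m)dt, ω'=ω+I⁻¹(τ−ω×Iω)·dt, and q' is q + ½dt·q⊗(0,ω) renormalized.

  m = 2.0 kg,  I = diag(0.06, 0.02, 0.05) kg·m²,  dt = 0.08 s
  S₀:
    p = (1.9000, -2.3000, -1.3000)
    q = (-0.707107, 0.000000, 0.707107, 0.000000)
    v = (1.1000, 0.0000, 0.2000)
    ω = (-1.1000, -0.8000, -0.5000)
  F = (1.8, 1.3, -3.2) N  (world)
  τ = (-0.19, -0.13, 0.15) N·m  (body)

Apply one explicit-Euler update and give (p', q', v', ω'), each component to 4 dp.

p' = (1.9880, -2.3000, -1.2840)
q' = (-0.6833, 0.0169, 0.7285, 0.0452)
v' = (1.1720, 0.0520, 0.0720)
ω' = (-1.3693, -1.3420, -0.2037)

ω×(Iω) gyroscopic = (0.0120, 0.0055, -0.0352)
α = I⁻¹(τ − ω×Iω) = (-3.3667, -6.7750, 3.7040)
ω + α·dt = (-1.3693, -1.3420, -0.2037)
Hamilton product q⊗(0,ω) = (0.5656856, 0.4242642, 0.5656856, 1.1313712)
q + ½dt·q⊗(0,ω), renormalized = (-0.6833, 0.0169, 0.7285, 0.0452)
new position p' = (1.9880, -2.3000, -1.2840)
v + (F/m)dt = (1.1720, 0.0520, 0.0720)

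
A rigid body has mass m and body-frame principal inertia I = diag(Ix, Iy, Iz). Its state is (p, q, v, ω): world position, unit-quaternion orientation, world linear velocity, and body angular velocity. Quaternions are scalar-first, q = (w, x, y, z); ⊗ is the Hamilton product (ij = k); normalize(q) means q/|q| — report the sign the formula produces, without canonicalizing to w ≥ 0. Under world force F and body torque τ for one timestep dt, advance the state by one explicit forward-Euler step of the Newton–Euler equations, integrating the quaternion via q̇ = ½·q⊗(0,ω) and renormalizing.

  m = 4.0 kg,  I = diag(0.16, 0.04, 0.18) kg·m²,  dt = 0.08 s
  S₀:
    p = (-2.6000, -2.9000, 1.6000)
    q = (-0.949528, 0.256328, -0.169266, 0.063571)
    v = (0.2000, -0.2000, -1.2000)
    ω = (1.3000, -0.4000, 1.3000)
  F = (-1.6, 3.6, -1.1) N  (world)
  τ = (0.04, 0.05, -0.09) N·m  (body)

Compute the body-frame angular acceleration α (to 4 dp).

α = (0.7050, 2.0950, -0.8467)

ω×(Iω) gyroscopic = (-0.0728, -0.0338, 0.0624)
angular accel α = (0.7050, 2.0950, -0.8467)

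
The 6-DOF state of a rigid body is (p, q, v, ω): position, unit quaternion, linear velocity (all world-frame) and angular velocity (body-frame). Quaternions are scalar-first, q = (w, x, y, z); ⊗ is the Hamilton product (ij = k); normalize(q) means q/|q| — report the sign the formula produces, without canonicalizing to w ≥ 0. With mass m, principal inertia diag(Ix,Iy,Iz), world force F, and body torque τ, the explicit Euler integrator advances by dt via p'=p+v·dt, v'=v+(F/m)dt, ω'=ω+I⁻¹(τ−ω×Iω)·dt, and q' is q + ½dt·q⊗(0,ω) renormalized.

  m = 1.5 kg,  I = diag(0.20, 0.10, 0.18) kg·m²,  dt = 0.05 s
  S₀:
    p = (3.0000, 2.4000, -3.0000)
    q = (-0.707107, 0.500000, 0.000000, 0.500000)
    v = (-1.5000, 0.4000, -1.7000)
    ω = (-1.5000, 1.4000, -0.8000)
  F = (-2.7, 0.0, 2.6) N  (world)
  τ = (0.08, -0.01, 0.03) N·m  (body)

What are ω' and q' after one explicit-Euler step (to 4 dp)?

ω' = (-1.4576, 1.3830, -0.8500)
q' = (-0.6773, 0.5082, -0.0334, 0.5308)

precession coupling ω×(Iω) = (-0.0896, 0.0240, 0.2100)
α = I⁻¹(τ − ω×Iω) = (0.8480, -0.3400, -1.0000)
new body rate ω' = (-1.4576, 1.3830, -0.8500)
2q̇ = q⊗(0,ω) = (1.1500000, 0.3606605, -1.3399498, 1.2656856)
q + ½dt·q⊗(0,ω), renormalized = (-0.6773, 0.5082, -0.0334, 0.5308)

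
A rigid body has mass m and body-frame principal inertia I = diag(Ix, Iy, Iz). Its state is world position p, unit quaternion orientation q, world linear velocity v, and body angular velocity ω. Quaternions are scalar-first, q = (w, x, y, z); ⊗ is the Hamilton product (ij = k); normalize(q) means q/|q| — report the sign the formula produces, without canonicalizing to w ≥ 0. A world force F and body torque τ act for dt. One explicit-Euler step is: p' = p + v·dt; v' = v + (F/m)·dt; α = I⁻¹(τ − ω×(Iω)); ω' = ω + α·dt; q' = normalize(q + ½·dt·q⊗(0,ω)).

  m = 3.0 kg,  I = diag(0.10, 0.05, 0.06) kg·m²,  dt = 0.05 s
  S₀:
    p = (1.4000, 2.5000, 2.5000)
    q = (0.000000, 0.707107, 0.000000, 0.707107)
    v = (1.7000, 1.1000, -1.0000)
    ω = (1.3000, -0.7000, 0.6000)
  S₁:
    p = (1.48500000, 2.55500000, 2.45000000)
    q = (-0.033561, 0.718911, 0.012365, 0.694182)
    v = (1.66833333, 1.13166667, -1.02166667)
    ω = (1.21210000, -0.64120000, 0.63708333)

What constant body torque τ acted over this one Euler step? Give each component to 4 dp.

τ = (-0.1800, 0.0900, 0.0900)

ω₁ − ω₀ = (-0.08790000, 0.05880000, 0.03708333)
ω₀×(Iω₀) = (-0.0042, 0.0312, 0.0455)
I·α + gyro = (-0.1800, 0.0900, 0.0900)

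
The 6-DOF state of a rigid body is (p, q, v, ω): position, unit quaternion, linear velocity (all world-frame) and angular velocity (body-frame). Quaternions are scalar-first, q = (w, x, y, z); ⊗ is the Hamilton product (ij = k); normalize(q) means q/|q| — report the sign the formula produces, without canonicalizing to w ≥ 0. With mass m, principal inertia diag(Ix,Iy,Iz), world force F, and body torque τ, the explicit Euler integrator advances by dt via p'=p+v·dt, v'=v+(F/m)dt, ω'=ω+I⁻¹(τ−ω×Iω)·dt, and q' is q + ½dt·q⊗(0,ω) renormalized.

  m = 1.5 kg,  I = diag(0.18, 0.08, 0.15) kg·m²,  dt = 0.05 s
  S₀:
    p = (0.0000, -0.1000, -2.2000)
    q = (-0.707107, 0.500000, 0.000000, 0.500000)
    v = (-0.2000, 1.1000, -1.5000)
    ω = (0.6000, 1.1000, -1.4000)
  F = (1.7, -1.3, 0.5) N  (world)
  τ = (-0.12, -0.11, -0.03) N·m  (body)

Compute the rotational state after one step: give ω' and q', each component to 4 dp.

ω×(Iω) gyroscopic = (-0.1078, -0.0252, -0.0660)
α = I⁻¹(τ − ω×Iω) = (-0.0678, -1.0600, 0.2400)
ω' = ω + α·dt = (0.5966, 1.0470, -1.3880)
Hamilton product q⊗(0,ω) = (0.4000000, -0.9742642, 0.2221823, 1.5399498)
q + ½dt·q⊗(0,ω), renormalized = (-0.6963, 0.4751, 0.0055, 0.5379)

ω' = (0.5966, 1.0470, -1.3880)
q' = (-0.6963, 0.4751, 0.0055, 0.5379)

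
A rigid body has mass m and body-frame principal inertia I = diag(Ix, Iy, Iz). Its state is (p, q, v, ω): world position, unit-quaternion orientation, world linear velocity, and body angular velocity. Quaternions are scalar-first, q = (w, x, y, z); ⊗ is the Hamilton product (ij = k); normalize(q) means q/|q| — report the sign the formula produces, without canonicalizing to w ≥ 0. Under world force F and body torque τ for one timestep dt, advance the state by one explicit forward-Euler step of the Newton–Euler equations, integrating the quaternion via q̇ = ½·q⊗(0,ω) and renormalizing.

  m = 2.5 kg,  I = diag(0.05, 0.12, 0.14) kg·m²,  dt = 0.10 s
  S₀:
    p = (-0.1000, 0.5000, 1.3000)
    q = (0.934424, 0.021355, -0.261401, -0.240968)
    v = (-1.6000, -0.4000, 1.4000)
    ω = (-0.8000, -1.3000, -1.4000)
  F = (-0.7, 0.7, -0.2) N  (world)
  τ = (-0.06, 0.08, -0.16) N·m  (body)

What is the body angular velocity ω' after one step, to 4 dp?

ω×(Iω) gyroscopic = (0.0364, -0.1008, 0.0728)
(τ − ω×Iω)/I = (-1.9280, 1.5067, -1.6629)
ω' = ω + α·dt = (-0.9928, -1.1493, -1.5663)

ω' = (-0.9928, -1.1493, -1.5663)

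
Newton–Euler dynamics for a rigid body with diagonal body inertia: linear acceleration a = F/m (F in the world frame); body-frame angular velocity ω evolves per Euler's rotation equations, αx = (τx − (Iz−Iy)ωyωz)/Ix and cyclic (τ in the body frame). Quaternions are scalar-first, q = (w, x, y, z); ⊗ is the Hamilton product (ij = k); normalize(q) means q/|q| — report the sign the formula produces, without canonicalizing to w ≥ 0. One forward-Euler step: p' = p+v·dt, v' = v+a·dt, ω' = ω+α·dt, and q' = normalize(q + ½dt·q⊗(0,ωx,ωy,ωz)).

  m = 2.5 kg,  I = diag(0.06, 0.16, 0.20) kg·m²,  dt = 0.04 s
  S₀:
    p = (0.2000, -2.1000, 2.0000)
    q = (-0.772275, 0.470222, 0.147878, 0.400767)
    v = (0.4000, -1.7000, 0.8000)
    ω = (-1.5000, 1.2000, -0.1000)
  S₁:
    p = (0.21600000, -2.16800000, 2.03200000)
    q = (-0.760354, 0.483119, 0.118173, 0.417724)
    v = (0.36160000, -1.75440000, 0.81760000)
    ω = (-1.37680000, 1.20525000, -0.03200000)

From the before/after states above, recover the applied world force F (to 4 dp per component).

F = (-2.4000, -3.4000, 1.1000)

Δv = v₁−v₀ = (-0.03840000, -0.05440000, 0.01760000)
F = m·Δv/dt = (-2.4000, -3.4000, 1.1000)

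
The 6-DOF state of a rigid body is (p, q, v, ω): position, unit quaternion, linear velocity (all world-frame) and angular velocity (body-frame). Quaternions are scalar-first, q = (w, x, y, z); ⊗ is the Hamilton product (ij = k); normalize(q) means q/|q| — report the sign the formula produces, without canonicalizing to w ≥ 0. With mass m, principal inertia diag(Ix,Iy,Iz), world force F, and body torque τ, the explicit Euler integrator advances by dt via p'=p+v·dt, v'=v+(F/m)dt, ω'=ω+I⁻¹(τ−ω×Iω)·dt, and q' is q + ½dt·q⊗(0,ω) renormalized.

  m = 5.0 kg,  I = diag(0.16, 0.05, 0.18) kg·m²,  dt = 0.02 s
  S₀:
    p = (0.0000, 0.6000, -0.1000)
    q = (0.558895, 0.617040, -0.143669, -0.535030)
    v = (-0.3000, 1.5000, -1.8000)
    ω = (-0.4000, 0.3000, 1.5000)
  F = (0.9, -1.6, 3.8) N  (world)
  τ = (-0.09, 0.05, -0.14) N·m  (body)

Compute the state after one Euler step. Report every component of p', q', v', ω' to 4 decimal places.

p' = (-0.0060, 0.6300, -0.1360)
q' = (0.5697, 0.6142, -0.1491, -0.5253)
v' = (-0.2964, 1.4936, -1.7848)
ω' = (-0.4186, 0.3152, 1.4830)

angular accel α = (-0.9281, 0.7600, -0.8511)
new body rate ω' = (-0.4186, 0.3152, 1.4830)
Hamilton product q⊗(0,ω) = (1.0924617, -0.2785525, -0.5438795, 0.9659869)
q' = normalize(q + ½dt·q⊗(0,ω)) = (0.5697, 0.6142, -0.1491, -0.5253)
linear accel F/m = (0.1800, -0.3200, 0.7600)
new position p' = (-0.0060, 0.6300, -0.1360)
v' = v + a·dt = (-0.2964, 1.4936, -1.7848)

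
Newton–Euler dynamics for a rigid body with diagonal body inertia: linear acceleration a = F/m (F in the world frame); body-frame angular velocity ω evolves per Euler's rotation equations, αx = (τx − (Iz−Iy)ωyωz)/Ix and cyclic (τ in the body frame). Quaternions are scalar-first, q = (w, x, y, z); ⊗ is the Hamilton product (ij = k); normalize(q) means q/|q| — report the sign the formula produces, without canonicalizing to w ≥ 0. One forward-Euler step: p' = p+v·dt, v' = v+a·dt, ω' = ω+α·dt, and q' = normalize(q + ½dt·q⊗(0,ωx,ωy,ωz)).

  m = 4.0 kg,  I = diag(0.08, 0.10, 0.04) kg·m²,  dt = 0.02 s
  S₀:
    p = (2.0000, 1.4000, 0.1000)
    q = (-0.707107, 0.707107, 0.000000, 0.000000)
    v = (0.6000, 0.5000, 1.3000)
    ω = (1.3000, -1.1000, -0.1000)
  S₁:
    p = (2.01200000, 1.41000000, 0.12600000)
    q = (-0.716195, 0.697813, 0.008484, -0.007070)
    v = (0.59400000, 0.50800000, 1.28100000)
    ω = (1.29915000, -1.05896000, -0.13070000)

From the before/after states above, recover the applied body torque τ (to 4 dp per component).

τ = (-0.0100, 0.2000, -0.0900)

rate change Δω = (-0.00085000, 0.04104000, -0.03070000)
precession coupling = (-0.0066, -0.0052, -0.0286)
applied torque τ = (-0.0100, 0.2000, -0.0900)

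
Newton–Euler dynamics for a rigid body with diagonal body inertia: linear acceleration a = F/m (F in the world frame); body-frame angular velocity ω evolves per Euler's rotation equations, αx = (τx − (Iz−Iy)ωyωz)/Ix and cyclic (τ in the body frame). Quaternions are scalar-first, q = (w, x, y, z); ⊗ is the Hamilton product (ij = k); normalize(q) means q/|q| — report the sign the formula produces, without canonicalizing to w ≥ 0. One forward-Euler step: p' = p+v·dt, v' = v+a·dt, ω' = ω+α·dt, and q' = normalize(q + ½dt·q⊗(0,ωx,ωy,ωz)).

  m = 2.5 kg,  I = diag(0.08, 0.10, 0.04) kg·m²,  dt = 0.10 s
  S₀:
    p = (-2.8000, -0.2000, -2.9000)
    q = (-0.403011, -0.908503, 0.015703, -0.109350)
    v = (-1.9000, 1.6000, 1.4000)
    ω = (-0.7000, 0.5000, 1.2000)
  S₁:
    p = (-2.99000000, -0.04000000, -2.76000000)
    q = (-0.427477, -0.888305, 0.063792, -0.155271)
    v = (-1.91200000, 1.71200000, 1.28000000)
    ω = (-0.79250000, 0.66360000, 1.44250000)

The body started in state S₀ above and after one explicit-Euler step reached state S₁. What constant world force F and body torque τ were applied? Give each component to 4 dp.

rate change Δω = (-0.09250000, 0.16360000, 0.24250000)
τ = I·(Δω/dt) + ω₀×(Iω₀) = (-0.1100, 0.1300, 0.0900)
Δv = v₁−v₀ = (-0.01200000, 0.11200000, -0.12000000)
F = m·Δv/dt = (-0.3000, 2.8000, -3.0000)

F = (-0.3000, 2.8000, -3.0000)
τ = (-0.1100, 0.1300, 0.0900)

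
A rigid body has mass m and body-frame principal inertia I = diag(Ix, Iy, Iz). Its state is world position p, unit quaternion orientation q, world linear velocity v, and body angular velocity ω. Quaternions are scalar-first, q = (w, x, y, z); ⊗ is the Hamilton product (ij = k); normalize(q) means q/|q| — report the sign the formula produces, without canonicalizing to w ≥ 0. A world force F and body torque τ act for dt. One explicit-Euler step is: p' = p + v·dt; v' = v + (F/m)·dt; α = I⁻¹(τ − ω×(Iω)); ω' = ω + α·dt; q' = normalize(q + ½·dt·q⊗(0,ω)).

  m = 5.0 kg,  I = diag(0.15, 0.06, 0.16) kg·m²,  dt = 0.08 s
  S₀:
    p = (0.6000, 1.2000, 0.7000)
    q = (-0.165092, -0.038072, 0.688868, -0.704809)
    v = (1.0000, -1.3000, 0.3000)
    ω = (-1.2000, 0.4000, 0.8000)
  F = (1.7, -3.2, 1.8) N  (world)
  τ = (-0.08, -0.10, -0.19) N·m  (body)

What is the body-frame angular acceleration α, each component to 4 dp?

ω×(Iω) gyroscopic = (0.0320, 0.0096, 0.0432)
(τ − ω×Iω)/I = (-0.7467, -1.8267, -1.4575)

α = (-0.7467, -1.8267, -1.4575)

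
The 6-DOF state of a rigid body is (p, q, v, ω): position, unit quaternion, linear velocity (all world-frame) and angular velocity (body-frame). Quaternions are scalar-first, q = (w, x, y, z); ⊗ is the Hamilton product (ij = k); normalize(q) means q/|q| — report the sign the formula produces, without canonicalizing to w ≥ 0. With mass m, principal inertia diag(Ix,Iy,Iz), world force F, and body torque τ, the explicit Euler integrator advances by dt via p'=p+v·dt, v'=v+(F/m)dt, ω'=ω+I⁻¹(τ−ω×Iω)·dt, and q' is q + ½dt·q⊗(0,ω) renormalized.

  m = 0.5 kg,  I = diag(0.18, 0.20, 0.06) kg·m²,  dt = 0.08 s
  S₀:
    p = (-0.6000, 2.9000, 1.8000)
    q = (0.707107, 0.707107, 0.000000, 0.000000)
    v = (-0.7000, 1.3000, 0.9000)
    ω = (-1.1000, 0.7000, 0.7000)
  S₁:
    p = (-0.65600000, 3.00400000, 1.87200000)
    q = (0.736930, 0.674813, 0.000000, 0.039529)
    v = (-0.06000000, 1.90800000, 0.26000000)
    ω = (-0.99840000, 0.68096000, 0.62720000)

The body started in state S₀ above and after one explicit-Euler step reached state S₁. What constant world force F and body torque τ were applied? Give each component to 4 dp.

Δω = ω₁−ω₀ = (0.10160000, -0.01904000, -0.07280000)
gyro term ω₀×Iω₀ = (-0.0686, -0.0924, -0.0154)
τ = I·(Δω/dt) + ω₀×(Iω₀) = (0.1600, -0.1400, -0.0700)
Δv = v₁−v₀ = (0.64000000, 0.60800000, -0.64000000)
applied force F = (4.0000, 3.8000, -4.0000)

F = (4.0000, 3.8000, -4.0000)
τ = (0.1600, -0.1400, -0.0700)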